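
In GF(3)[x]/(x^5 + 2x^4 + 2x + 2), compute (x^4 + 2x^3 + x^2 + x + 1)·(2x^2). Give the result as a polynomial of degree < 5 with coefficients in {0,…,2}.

Multiply in GF(3)[x]: (x^4 + 2x^3 + x^2 + x + 1)·(2x^2) = 2x^6 + x^5 + 2x^4 + 2x^3 + 2x^2.
Reduce using x^5 ≡ x^4 + x + 1 (mod x^5 + 2x^4 + 2x + 2).
Reduced: 2x^4 + 2x^3 + x^2 + 2x.

2x^4 + 2x^3 + x^2 + 2x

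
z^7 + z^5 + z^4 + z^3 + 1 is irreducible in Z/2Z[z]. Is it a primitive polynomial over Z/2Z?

Write f(z) = z^7 + z^5 + z^4 + z^3 + 1.
|GF(2^7)^×| = 2^7 − 1 = 127. Prime factorization: 127 = 127.
f is primitive ⇔ z has order 127 in GF(2)[z]/(f), i.e. z^(127/q) ≠ 1 for each prime q | 127.
z^(1) mod f = z.
None equal 1, so z has full order 127; f is primitive.

Yes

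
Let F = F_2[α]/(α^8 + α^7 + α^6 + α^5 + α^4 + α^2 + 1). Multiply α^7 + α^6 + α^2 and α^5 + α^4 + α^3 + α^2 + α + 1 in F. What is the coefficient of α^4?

Multiply in F_2[α]: (α^7 + α^6 + α^2)·(α^5 + α^4 + α^3 + α^2 + α + 1) = α^12 + α^7 + α^5 + α^4 + α^3 + α^2.
Reduce using α^8 ≡ α^7 + α^6 + α^5 + α^4 + α^2 + 1 (mod α^8 + α^7 + α^6 + α^5 + α^4 + α^2 + 1).
Reduced: α^6 + α^2.

0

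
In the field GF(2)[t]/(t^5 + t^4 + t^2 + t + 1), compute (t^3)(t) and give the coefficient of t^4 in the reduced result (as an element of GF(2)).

Multiply in GF(2)[t]: (t^3)·(t) = t^4.
Reduced: t^4.

1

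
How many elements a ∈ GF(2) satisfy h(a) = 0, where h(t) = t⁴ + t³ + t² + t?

2

Evaluate at each of the 2 elements of GF(2):
h(0) = 0 → root; h(1) = 0 → root.
Roots: {0, 1}.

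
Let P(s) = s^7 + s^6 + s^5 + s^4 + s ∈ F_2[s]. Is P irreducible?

Check for roots in F_2: P(0) = 0 → root; P(1) = 1.
P(0) = 0, so (s) divides P(s); P is reducible.

No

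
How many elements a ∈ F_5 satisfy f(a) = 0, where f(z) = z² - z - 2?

2

Evaluate at each of the 5 elements of F_5:
f(0) = 3; f(1) = 3; f(2) = 0 → root; f(3) = 4; f(4) = 0 → root.
Roots: {2, 4}.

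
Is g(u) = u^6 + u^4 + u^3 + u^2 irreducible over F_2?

No

Check for roots in F_2: g(0) = 0 → root; g(1) = 0 → root.
g(0) = 0, so (u) divides g(u); g is reducible.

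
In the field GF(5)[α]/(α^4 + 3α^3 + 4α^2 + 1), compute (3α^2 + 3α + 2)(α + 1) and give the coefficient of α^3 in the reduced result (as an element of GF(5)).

3

Multiply in GF(5)[α]: (3α^2 + 3α + 2)·(α + 1) = 3α^3 + α^2 + 2.
Reduced: 3α^3 + α^2 + 2.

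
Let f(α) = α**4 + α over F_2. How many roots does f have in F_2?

2

Evaluate at each of the 2 elements of F_2:
f(0) = 0 → root; f(1) = 0 → root.
Roots: {0, 1}.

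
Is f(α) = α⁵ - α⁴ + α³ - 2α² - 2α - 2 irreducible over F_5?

Check for roots in F_5: f(0) = 3; f(1) = 0 → root; f(2) = 0 → root; f(3) = 3; f(4) = 0 → root.
f(1) = 0, so (α − 1) divides f(α); f is reducible.

No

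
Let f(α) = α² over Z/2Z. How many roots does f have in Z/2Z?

Evaluate at each of the 2 elements of Z/2Z:
f(0) = 0 → root; f(1) = 1.
Roots: {0}.

1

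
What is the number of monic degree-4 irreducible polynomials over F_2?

3

x^(2^4) − x is the product of all monic irreducibles of degree dividing 4; Möbius inversion gives N = (1/4) Σ μ(4/d)·2^d.
Divisors of 4: 1, 2, 4; μ(4/d) for each: 0, -1, 1.
Σ = − 2^2 + 2^4 = 12.
N = 12/4 = 3.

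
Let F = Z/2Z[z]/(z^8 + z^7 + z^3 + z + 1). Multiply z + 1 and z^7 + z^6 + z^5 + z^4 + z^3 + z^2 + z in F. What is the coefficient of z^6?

0

Multiply in Z/2Z[z]: (z + 1)·(z^7 + z^6 + z^5 + z^4 + z^3 + z^2 + z) = z^8 + z.
Reduce using z^8 ≡ z^7 + z^3 + z + 1 (mod z^8 + z^7 + z^3 + z + 1).
Reduced: z^7 + z^3 + 1.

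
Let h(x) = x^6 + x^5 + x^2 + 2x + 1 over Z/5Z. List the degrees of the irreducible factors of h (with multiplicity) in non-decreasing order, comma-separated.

Roots in Z/5Z: h(0) = 1; h(1) = 1; h(2) = 0 → root; h(3) = 3; h(4) = 0 → root.
Linear factors from roots: (x + 3), (x + 1).
Complete factorization: h(x) = (x + 1)·(x + 3)·(x^2 + x + 1)·(x^2 + x + 2).
Factor degrees with multiplicity: 1 + 1 + 2 + 2 = 6.

1, 1, 2, 2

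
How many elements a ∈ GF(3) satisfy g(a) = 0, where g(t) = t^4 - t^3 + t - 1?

Evaluate at each of the 3 elements of GF(3):
g(0) = 2; g(1) = 0 → root; g(2) = 0 → root.
Roots: {1, 2}.

2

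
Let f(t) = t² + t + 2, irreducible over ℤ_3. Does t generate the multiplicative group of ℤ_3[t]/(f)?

|GF(3^2)^×| = 3^2 − 1 = 8. Prime factorization: 8 = 2^3.
f is primitive ⇔ t has order 8 in GF(3)[t]/(f), i.e. t^(8/q) ≠ 1 for each prime q | 8.
t^(4) mod f = 2.
None equal 1, so t has full order 8; f is primitive.

Yes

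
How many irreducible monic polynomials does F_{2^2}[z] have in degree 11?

The number of monic irreducibles of degree 11 over GF(4) is (1/11)·Σ_{d∣11} μ(11/d) 4^d.
Divisors of 11: 1, 11; μ(11/d) for each: -1, 1.
Σ = − 4^1 + 4^11 = 4194300.
N = 4194300/11 = 381300.

381300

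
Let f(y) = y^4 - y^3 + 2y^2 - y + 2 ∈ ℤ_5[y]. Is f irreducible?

Yes

Check for roots in ℤ_5: f(0) = 2; f(1) = 3; f(2) = 1; f(3) = 1; f(4) = 2.
No roots, so no linear factors.
Degree-2 irreducible divisors: test the 10 monic irreducibles of degree 2 over GF(5).
None of them divide f (all give nonzero remainder).
No irreducible factor of degree ≤ 2 exists, so f is irreducible over GF(5).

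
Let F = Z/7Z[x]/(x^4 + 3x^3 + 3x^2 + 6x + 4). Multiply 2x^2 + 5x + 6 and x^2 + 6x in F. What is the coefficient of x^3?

Multiply in Z/7Z[x]: (2x^2 + 5x + 6)·(x^2 + 6x) = 2x^4 + 3x^3 + x^2 + x.
Reduce using x^4 ≡ 4x^3 + 4x^2 + x + 3 (mod x^4 + 3x^3 + 3x^2 + 6x + 4).
Reduced: 4x^3 + 2x^2 + 3x + 6.

4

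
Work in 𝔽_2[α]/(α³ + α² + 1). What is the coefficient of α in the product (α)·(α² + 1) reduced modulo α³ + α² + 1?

Multiply in 𝔽_2[α]: (α)·(α² + 1) = α³ + α.
Reduce using α³ ≡ α² + 1 (mod α³ + α² + 1).
Reduced: α² + α + 1.

1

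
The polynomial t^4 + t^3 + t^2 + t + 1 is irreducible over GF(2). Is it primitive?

Write f(t) = t^4 + t^3 + t^2 + t + 1.
|GF(2^4)^×| = 2^4 − 1 = 15. Prime factorization: 15 = 3·5.
f is primitive ⇔ t has order 15 in GF(2)[t]/(f), i.e. t^(15/q) ≠ 1 for each prime q | 15.
t^(5) mod f = 1
t^(3) mod f = t^3.
Since t^(5) = 1, the order of t divides 5 < 15; not primitive.

No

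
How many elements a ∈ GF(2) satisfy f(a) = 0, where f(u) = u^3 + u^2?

2

Evaluate at each of the 2 elements of GF(2):
f(0) = 0 → root; f(1) = 0 → root.
Roots: {0, 1}.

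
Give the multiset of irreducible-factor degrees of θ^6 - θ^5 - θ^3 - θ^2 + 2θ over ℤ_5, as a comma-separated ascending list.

1, 1, 1, 1, 2

Write f(θ) = θ^6 - θ^5 - θ^3 - θ^2 + 2θ.
Roots in ℤ_5: f(0) = 0 → root; f(1) = 0 → root; f(2) = 4; f(3) = 1; f(4) = 0 → root.
Linear factors from roots: (θ), (θ - 1), (θ + 1).
Complete factorization: f(θ) = (θ)·(θ - 1)·(θ + 1)^2·(θ^2 - 2θ - 2).
Factor degrees with multiplicity: 1 + 1 + 1 + 1 + 2 = 6.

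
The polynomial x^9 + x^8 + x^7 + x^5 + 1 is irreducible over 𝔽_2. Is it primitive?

Write f(x) = x^9 + x^8 + x^7 + x^5 + 1.
|GF(2^9)^×| = 2^9 − 1 = 511. Prime factorization: 511 = 7·73.
f is primitive ⇔ x has order 511 in GF(2)[x]/(f), i.e. x^(511/q) ≠ 1 for each prime q | 511.
x^(73) mod f = 1
x^(7) mod f = x^7.
Since x^(73) = 1, the order of x divides 73 < 511; not primitive.

No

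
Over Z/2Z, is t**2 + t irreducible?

No

Write f(t) = t**2 + t.
Check for roots in Z/2Z: f(0) = 0 → root; f(1) = 0 → root.
f(0) = 0, so (t) divides f(t); f is reducible.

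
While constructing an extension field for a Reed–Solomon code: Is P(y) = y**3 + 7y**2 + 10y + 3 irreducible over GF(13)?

Yes

Check each element of GF(13) for a root: P(0)=3, P(1)=8, P(2)=7, P(3)=6, P(4)=11, P(5)=2, P(6)=11, P(7)=5, P(8)=3, P(9)=11, P(10)=9, P(11)=3, P(12)=12.
No roots. A degree-3 polynomial over a field with no linear factor is irreducible.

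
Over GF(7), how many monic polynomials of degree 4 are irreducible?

588

Gauss's count: N_{7}(4) = (1/4) Σ_{d|4} μ(4/d)·7^d.
Divisors of 4: 1, 2, 4; μ(4/d) for each: 0, -1, 1.
Σ = − 7^2 + 7^4 = 2352.
N = 2352/4 = 588.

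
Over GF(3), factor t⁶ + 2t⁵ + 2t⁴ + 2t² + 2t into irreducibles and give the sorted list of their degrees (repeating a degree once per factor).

Write f(t) = t⁶ + 2t⁵ + 2t⁴ + 2t² + 2t.
Roots in GF(3): f(0) = 0 → root; f(1) = 0 → root; f(2) = 1.
Linear factors from roots: (t), (t + 2).
Complete factorization: f(t) = (t)·(t + 2)^2·(t³ + t² + 2).
Factor degrees with multiplicity: 1 + 1 + 1 + 3 = 6.

1, 1, 1, 3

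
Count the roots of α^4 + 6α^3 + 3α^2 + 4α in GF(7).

Write h(α) = α^4 + 6α^3 + 3α^2 + 4α.
Evaluate at each of the 7 elements of GF(7):
h(0) = 0 → root; h(1) = 0 → root; h(2) = 0 → root; h(3) = 2; h(4) = 4; h(5) = 0 → root; h(6) = 1.
Roots: {0, 1, 2, 5}.

4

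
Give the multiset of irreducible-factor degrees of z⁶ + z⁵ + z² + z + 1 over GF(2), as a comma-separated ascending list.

6

Write g(z) = z⁶ + z⁵ + z² + z + 1.
Roots in GF(2): g(0) = 1; g(1) = 1.
Complete factorization: g(z) = (z⁶ + z⁵ + z² + z + 1).
Factor degrees with multiplicity: 6 = 6.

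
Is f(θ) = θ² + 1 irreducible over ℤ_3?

Yes

Check for roots in ℤ_3: f(0) = 1; f(1) = 2; f(2) = 2.
No roots. A degree-2 polynomial over a field with no linear factor is irreducible.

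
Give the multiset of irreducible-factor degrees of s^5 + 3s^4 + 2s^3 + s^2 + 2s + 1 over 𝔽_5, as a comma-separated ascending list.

Write h(s) = s^5 + 3s^4 + 2s^3 + s^2 + 2s + 1.
Roots in 𝔽_5: h(0) = 1; h(1) = 0 → root; h(2) = 0 → root; h(3) = 1; h(4) = 0 → root.
Linear factors from roots: (s + 4), (s + 3), (s + 1).
Complete factorization: h(s) = (s + 1)·(s + 3)·(s + 4)·(s^2 + 3).
Factor degrees with multiplicity: 1 + 1 + 1 + 2 = 5.

1, 1, 1, 2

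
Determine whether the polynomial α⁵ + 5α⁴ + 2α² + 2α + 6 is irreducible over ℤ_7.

Write P(α) = α⁵ + 5α⁴ + 2α² + 2α + 6.
Check for roots in ℤ_7: P(0) = 6; P(1) = 2; P(2) = 4; P(3) = 6; P(4) = 5; P(5) = 2; P(6) = 3.
No roots, so no linear factors.
Degree-2 irreducible divisors: test the 21 monic irreducibles of degree 2 over GF(7).
None of them divide P (all give nonzero remainder).
No irreducible factor of degree ≤ 2 exists, so P is irreducible over GF(7).

Yes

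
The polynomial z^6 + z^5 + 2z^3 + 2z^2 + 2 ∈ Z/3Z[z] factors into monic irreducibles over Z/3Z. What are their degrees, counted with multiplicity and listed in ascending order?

Write h(z) = z^6 + z^5 + 2z^3 + 2z^2 + 2.
Roots in Z/3Z: h(0) = 2; h(1) = 2; h(2) = 2.
Complete factorization: h(z) = (z^6 + z^5 + 2z^3 + 2z^2 + 2).
Factor degrees with multiplicity: 6 = 6.

6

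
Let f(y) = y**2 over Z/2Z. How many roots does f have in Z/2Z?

Evaluate at each of the 2 elements of Z/2Z:
f(0) = 0 → root; f(1) = 1.
Roots: {0}.

1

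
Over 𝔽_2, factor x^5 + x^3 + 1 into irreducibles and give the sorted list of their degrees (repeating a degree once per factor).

Write g(x) = x^5 + x^3 + 1.
Roots in 𝔽_2: g(0) = 1; g(1) = 1.
Complete factorization: g(x) = (x^5 + x^3 + 1).
Factor degrees with multiplicity: 5 = 5.

5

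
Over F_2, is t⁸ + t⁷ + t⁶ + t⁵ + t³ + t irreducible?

No

Write m(t) = t⁸ + t⁷ + t⁶ + t⁵ + t³ + t.
Check for roots in F_2: m(0) = 0 → root; m(1) = 0 → root.
m(0) = 0, so (t) divides m(t); m is reducible.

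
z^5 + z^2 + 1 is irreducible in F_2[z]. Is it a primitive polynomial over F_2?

Yes

Write f(z) = z^5 + z^2 + 1.
|GF(2^5)^×| = 2^5 − 1 = 31. Prime factorization: 31 = 31.
f is primitive ⇔ z has order 31 in GF(2)[z]/(f), i.e. z^(31/q) ≠ 1 for each prime q | 31.
z^(1) mod f = z.
None equal 1, so z has full order 31; f is primitive.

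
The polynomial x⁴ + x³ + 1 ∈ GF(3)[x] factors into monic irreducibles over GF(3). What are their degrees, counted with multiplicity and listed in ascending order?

Write g(x) = x⁴ + x³ + 1.
Roots in GF(3): g(0) = 1; g(1) = 0 → root; g(2) = 1.
Linear factors from roots: (x - 1).
Complete factorization: g(x) = (x - 1)·(x³ - x² - x - 1).
Factor degrees with multiplicity: 1 + 3 = 4.

1, 3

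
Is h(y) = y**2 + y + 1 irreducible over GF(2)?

Check for roots in GF(2): h(0) = 1; h(1) = 1.
No roots. A degree-2 polynomial over a field with no linear factor is irreducible.

Yes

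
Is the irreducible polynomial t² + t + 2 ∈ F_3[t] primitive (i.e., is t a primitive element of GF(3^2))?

Yes

Write f(t) = t² + t + 2.
|GF(3^2)^×| = 3^2 − 1 = 8. Prime factorization: 8 = 2^3.
f is primitive ⇔ t has order 8 in GF(3)[t]/(f), i.e. t^(8/q) ≠ 1 for each prime q | 8.
t^(4) mod f = 2.
None equal 1, so t has full order 8; f is primitive.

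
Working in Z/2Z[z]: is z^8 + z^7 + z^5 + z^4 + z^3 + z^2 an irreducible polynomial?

No

Write m(z) = z^8 + z^7 + z^5 + z^4 + z^3 + z^2.
Check for roots in Z/2Z: m(0) = 0 → root; m(1) = 0 → root.
m(0) = 0, so (z) divides m(z); m is reducible.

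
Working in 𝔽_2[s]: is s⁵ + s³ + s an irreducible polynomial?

Write f(s) = s⁵ + s³ + s.
Check for roots in 𝔽_2: f(0) = 0 → root; f(1) = 1.
f(0) = 0, so (s) divides f(s); f is reducible.

No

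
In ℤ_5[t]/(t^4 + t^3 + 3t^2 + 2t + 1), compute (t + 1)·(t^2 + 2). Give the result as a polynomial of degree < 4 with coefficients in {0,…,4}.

t^3 + t^2 + 2t + 2

Multiply in ℤ_5[t]: (t + 1)·(t^2 + 2) = t^3 + t^2 + 2t + 2.
Reduced: t^3 + t^2 + 2t + 2.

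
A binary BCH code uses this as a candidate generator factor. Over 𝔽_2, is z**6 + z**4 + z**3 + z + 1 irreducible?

Yes

Write h(z) = z**6 + z**4 + z**3 + z + 1.
Check for roots in 𝔽_2: h(0) = 1; h(1) = 1.
No roots, so no linear factors.
Monic irreducibles of degree 2 over GF(2): z**2 + z + 1.
None of them divide h (all give nonzero remainder).
Monic irreducibles of degree 3 over GF(2): z**3 + z + 1, z**3 + z**2 + 1.
None of them divide h (all give nonzero remainder).
No irreducible factor of degree ≤ 3 exists, so h is irreducible over GF(2).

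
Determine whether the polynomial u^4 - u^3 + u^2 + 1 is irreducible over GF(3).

Write g(u) = u^4 - u^3 + u^2 + 1.
Check for roots in GF(3): g(0) = 1; g(1) = 2; g(2) = 1.
No roots, so no linear factors.
Monic irreducibles of degree 2 over GF(3): u^2 + 1, u^2 + u - 1, u^2 - u - 1.
None of them divide g (all give nonzero remainder).
No irreducible factor of degree ≤ 2 exists, so g is irreducible over GF(3).

Yes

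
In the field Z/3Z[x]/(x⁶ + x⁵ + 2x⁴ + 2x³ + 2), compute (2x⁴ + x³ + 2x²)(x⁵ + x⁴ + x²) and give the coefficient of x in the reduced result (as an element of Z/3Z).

Multiply in Z/3Z[x]: (2x⁴ + x³ + 2x²)·(x⁵ + x⁴ + x²) = 2x⁹ + x⁶ + x⁵ + 2x⁴.
Reduce using x⁶ ≡ 2x⁵ + x⁴ + x³ + 1 (mod x⁶ + x⁵ + 2x⁴ + 2x³ + 2).
Reduced: 2x³ + x² + x.

1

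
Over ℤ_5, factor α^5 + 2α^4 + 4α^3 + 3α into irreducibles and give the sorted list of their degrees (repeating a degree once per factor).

Write f(α) = α^5 + 2α^4 + 4α^3 + 3α.
Roots in ℤ_5: f(0) = 0 → root; f(1) = 0 → root; f(2) = 2; f(3) = 2; f(4) = 4.
Linear factors from roots: (α), (α + 4).
Complete factorization: f(α) = (α)·(α + 4)·(α^3 + 3α^2 + 2α + 2).
Factor degrees with multiplicity: 1 + 1 + 3 = 5.

1, 1, 3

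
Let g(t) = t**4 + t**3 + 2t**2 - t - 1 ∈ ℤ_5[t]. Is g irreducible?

Check for roots in ℤ_5: g(0) = 4; g(1) = 2; g(2) = 4; g(3) = 2; g(4) = 2.
No roots, so no linear factors.
Degree-2 irreducible divisors: test the 10 monic irreducibles of degree 2 over GF(5).
None of them divide g (all give nonzero remainder).
No irreducible factor of degree ≤ 2 exists, so g is irreducible over GF(5).

Yes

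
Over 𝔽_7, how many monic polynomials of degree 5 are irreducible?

The number of monic irreducibles of degree 5 over GF(7) is (1/5)·Σ_{d∣5} μ(5/d) 7^d.
Divisors of 5: 1, 5; μ(5/d) for each: -1, 1.
Σ = − 7^1 + 7^5 = 16800.
N = 16800/5 = 3360.

3360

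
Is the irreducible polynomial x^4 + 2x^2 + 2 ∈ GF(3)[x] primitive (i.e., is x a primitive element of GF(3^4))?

Write f(x) = x^4 + 2x^2 + 2.
|GF(3^4)^×| = 3^4 − 1 = 80. Prime factorization: 80 = 2^4·5.
f is primitive ⇔ x has order 80 in GF(3)[x]/(f), i.e. x^(80/q) ≠ 1 for each prime q | 80.
x^(40) mod f = 2.
x^(16) mod f = 1
Since x^(16) = 1, the order of x divides 16 < 80; not primitive.

No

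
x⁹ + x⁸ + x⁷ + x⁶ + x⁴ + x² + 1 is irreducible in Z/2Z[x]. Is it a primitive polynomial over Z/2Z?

Yes

Write f(x) = x⁹ + x⁸ + x⁷ + x⁶ + x⁴ + x² + 1.
|GF(2^9)^×| = 2^9 − 1 = 511. Prime factorization: 511 = 7·73.
f is primitive ⇔ x has order 511 in GF(2)[x]/(f), i.e. x^(511/q) ≠ 1 for each prime q | 511.
x^(73) mod f = x⁷ + x⁶ + x⁵ + x³ + x² + x.
x^(7) mod f = x⁷.
None equal 1, so x has full order 511; f is primitive.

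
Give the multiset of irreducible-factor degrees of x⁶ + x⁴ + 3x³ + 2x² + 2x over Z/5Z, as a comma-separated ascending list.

Write g(x) = x⁶ + x⁴ + 3x³ + 2x² + 2x.
Roots in Z/5Z: g(0) = 0 → root; g(1) = 4; g(2) = 1; g(3) = 0 → root; g(4) = 4.
Linear factors from roots: (x), (x + 2).
Complete factorization: g(x) = (x)·(x + 2)·(x⁴ + 3x³ + 3x + 1).
Factor degrees with multiplicity: 1 + 1 + 4 = 6.

1, 1, 4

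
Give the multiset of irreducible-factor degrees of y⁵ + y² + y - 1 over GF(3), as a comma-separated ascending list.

5

Write h(y) = y⁵ + y² + y - 1.
Roots in GF(3): h(0) = 2; h(1) = 2; h(2) = 1.
Complete factorization: h(y) = (y⁵ + y² + y - 1).
Factor degrees with multiplicity: 5 = 5.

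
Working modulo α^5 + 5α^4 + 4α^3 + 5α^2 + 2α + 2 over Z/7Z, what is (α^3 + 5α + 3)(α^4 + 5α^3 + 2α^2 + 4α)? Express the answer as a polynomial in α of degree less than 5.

5α^4 + 4α^3 + 2α^2 + 6α + 1

Multiply in Z/7Z[α]: (α^3 + 5α + 3)·(α^4 + 5α^3 + 2α^2 + 4α) = α^7 + 5α^6 + 4α^4 + 4α^3 + 5α^2 + 5α.
Reduce using α^5 ≡ 2α^4 + 3α^3 + 2α^2 + 5α + 5 (mod α^5 + 5α^4 + 4α^3 + 5α^2 + 2α + 2).
Reduced: 5α^4 + 4α^3 + 2α^2 + 6α + 1.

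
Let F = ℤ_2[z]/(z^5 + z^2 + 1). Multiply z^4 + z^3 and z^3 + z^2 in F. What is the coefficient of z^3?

0

Multiply in ℤ_2[z]: (z^4 + z^3)·(z^3 + z^2) = z^7 + z^5.
Reduce using z^5 ≡ z^2 + 1 (mod z^5 + z^2 + 1).
Reduced: z^4 + 1.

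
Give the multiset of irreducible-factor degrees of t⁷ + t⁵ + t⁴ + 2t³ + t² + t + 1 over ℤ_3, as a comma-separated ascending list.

Write h(t) = t⁷ + t⁵ + t⁴ + 2t³ + t² + t + 1.
Roots in ℤ_3: h(0) = 1; h(1) = 2; h(2) = 1.
Complete factorization: h(t) = (t⁷ + t⁵ + t⁴ + 2t³ + t² + t + 1).
Factor degrees with multiplicity: 7 = 7.

7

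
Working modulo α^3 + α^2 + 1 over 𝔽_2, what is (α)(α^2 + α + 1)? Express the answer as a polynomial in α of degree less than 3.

α + 1

Multiply in 𝔽_2[α]: (α)·(α^2 + α + 1) = α^3 + α^2 + α.
Reduce using α^3 ≡ α^2 + 1 (mod α^3 + α^2 + 1).
Reduced: α + 1.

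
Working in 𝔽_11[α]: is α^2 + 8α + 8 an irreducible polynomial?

Write P(α) = α^2 + 8α + 8.
Check each element of 𝔽_11 for a root: P(0)=8, P(1)=6, P(2)=6, P(3)=8, P(4)=1, P(5)=7, P(6)=4, P(7)=3, P(8)=4, P(9)=7, P(10)=1.
No roots. A degree-2 polynomial over a field with no linear factor is irreducible.

Yes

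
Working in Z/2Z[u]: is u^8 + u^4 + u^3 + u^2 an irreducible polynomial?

Write g(u) = u^8 + u^4 + u^3 + u^2.
Check for roots in Z/2Z: g(0) = 0 → root; g(1) = 0 → root.
g(0) = 0, so (u) divides g(u); g is reducible.

No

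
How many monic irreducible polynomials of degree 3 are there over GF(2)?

The number of monic irreducibles of degree 3 over GF(2) is (1/3)·Σ_{d∣3} μ(3/d) 2^d.
Divisors of 3: 1, 3; μ(3/d) for each: -1, 1.
Σ = − 2^1 + 2^3 = 6.
N = 6/3 = 2.

2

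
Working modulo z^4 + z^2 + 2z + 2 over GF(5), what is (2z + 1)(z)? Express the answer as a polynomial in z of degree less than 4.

Multiply in GF(5)[z]: (2z + 1)·(z) = 2z^2 + z.
Reduced: 2z^2 + z.

2z^2 + z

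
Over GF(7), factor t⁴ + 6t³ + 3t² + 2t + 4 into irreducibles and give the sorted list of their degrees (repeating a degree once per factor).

Write f(t) = t⁴ + 6t³ + 3t² + 2t + 4.
Linear factors from roots: (t + 5), (t + 4), (t + 3), (t + 1).
Complete factorization: f(t) = (t + 1)·(t + 3)·(t + 4)·(t + 5).
Factor degrees with multiplicity: 1 + 1 + 1 + 1 = 4.

1, 1, 1, 1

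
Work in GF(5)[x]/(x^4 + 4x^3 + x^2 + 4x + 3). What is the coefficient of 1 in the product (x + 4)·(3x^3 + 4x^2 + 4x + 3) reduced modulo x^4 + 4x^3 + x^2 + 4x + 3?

Multiply in GF(5)[x]: (x + 4)·(3x^3 + 4x^2 + 4x + 3) = 3x^4 + x^3 + 4x + 2.
Reduce using x^4 ≡ x^3 + 4x^2 + x + 2 (mod x^4 + 4x^3 + x^2 + 4x + 3).
Reduced: 4x^3 + 2x^2 + 2x + 3.

3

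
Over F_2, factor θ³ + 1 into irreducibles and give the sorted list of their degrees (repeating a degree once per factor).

1, 2

Write g(θ) = θ³ + 1.
Roots in F_2: g(0) = 1; g(1) = 0 → root.
Linear factors from roots: (θ + 1).
Complete factorization: g(θ) = (θ + 1)·(θ² + θ + 1).
Factor degrees with multiplicity: 1 + 2 = 3.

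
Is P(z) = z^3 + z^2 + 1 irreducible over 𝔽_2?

Yes

Check for roots in 𝔽_2: P(0) = 1; P(1) = 1.
No roots. A degree-3 polynomial over a field with no linear factor is irreducible.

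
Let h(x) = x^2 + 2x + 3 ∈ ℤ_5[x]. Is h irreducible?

Yes

Check for roots in ℤ_5: h(0) = 3; h(1) = 1; h(2) = 1; h(3) = 3; h(4) = 2.
No roots. A degree-2 polynomial over a field with no linear factor is irreducible.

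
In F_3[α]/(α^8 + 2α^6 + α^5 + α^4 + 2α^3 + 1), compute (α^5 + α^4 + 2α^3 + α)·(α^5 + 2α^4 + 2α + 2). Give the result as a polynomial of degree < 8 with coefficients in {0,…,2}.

α^6 + 2α^5 + α^4 + α^2 + 2α + 1

Multiply in F_3[α]: (α^5 + α^4 + 2α^3 + α)·(α^5 + 2α^4 + 2α + 2) = α^10 + α^8 + α^7 + α^3 + 2α^2 + 2α.
Reduce using α^8 ≡ α^6 + 2α^5 + 2α^4 + α^3 + 2 (mod α^8 + 2α^6 + α^5 + α^4 + 2α^3 + 1).
Reduced: α^6 + 2α^5 + α^4 + α^2 + 2α + 1.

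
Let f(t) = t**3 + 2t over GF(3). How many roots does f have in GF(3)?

Evaluate at each of the 3 elements of GF(3):
f(0) = 0 → root; f(1) = 0 → root; f(2) = 0 → root.
Roots: {0, 1, 2}.

3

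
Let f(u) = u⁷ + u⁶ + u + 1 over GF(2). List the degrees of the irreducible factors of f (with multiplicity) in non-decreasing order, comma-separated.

Roots in GF(2): f(0) = 1; f(1) = 0 → root.
Linear factors from roots: (u + 1).
Complete factorization: f(u) = (u + 1)^3·(u² + u + 1)^2.
Factor degrees with multiplicity: 1 + 1 + 1 + 2 + 2 = 7.

1, 1, 1, 2, 2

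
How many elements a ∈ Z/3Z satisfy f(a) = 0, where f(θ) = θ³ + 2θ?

3

Evaluate at each of the 3 elements of Z/3Z:
f(0) = 0 → root; f(1) = 0 → root; f(2) = 0 → root.
Roots: {0, 1, 2}.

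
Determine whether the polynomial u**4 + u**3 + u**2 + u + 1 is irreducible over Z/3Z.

Write P(u) = u**4 + u**3 + u**2 + u + 1.
Check for roots in Z/3Z: P(0) = 1; P(1) = 2; P(2) = 1.
No roots, so no linear factors.
Monic irreducibles of degree 2 over GF(3): u**2 + 1, u**2 + u - 1, u**2 - u - 1.
None of them divide P (all give nonzero remainder).
No irreducible factor of degree ≤ 2 exists, so P is irreducible over GF(3).

Yes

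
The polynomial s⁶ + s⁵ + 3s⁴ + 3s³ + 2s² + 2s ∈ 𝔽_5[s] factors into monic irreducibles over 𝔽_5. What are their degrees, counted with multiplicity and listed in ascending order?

Write f(s) = s⁶ + s⁵ + 3s⁴ + 3s³ + 2s² + 2s.
Roots in 𝔽_5: f(0) = 0 → root; f(1) = 2; f(2) = 0 → root; f(3) = 0 → root; f(4) = 0 → root.
Linear factors from roots: (s), (s + 3), (s + 2), (s + 1).
Complete factorization: f(s) = (s)·(s + 1)·(s + 2)·(s + 3)·(s² + 2).
Factor degrees with multiplicity: 1 + 1 + 1 + 1 + 2 = 6.

1, 1, 1, 1, 2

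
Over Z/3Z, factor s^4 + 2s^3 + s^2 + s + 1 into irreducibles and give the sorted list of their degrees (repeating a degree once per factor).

Write h(s) = s^4 + 2s^3 + s^2 + s + 1.
Roots in Z/3Z: h(0) = 1; h(1) = 0 → root; h(2) = 0 → root.
Linear factors from roots: (s + 2), (s + 1).
Complete factorization: h(s) = (s + 1)·(s + 2)·(s^2 + 2s + 2).
Factor degrees with multiplicity: 1 + 1 + 2 = 4.

1, 1, 2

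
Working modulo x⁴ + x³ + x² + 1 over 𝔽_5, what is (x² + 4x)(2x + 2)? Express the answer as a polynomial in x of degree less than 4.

2x^3 + 3x

Multiply in 𝔽_5[x]: (x² + 4x)·(2x + 2) = 2x³ + 3x.
Reduced: 2x³ + 3x.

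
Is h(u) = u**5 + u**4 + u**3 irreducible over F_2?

Check for roots in F_2: h(0) = 0 → root; h(1) = 1.
h(0) = 0, so (u) divides h(u); h is reducible.

No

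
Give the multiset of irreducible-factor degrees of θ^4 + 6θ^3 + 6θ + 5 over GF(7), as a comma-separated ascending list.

1, 3

Write f(θ) = θ^4 + 6θ^3 + 6θ + 5.
Linear factors from roots: (θ + 4).
Complete factorization: f(θ) = (θ + 4)·(θ^3 + 2θ^2 + 6θ + 3).
Factor degrees with multiplicity: 1 + 3 = 4.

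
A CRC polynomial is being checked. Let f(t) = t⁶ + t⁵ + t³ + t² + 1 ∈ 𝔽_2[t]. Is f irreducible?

Check for roots in 𝔽_2: f(0) = 1; f(1) = 1.
No roots, so no linear factors.
Monic irreducibles of degree 2 over GF(2): t² + t + 1.
None of them divide f (all give nonzero remainder).
Monic irreducibles of degree 3 over GF(2): t³ + t + 1, t³ + t² + 1.
None of them divide f (all give nonzero remainder).
No irreducible factor of degree ≤ 3 exists, so f is irreducible over GF(2).

Yes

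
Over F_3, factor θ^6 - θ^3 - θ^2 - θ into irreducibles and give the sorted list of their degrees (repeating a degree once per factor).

1, 2, 3

Write g(θ) = θ^6 - θ^3 - θ^2 - θ.
Roots in F_3: g(0) = 0 → root; g(1) = 1; g(2) = 2.
Linear factors from roots: (θ).
Complete factorization: g(θ) = (θ)·(θ^2 + 1)·(θ^3 - θ - 1).
Factor degrees with multiplicity: 1 + 2 + 3 = 6.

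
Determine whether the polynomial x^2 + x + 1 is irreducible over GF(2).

Write m(x) = x^2 + x + 1.
Check for roots in GF(2): m(0) = 1; m(1) = 1.
No roots. A degree-2 polynomial over a field with no linear factor is irreducible.

Yes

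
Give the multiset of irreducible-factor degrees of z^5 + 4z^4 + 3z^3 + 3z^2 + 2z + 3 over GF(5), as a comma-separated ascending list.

5

Write f(z) = z^5 + 4z^4 + 3z^3 + 3z^2 + 2z + 3.
Roots in GF(5): f(0) = 3; f(1) = 1; f(2) = 4; f(3) = 4; f(4) = 4.
Complete factorization: f(z) = (z^5 + 4z^4 + 3z^3 + 3z^2 + 2z + 3).
Factor degrees with multiplicity: 5 = 5.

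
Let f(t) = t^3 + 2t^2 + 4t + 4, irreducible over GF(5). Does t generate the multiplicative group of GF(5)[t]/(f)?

No

|GF(5^3)^×| = 5^3 − 1 = 124. Prime factorization: 124 = 2^2·31.
f is primitive ⇔ t has order 124 in GF(5)[t]/(f), i.e. t^(124/q) ≠ 1 for each prime q | 124.
t^(62) mod f = 1
t^(4) mod f = 4t + 3.
Since t^(62) = 1, the order of t divides 62 < 124; not primitive.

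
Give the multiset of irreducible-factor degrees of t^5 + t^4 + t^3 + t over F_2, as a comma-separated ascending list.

1, 1, 3

Write f(t) = t^5 + t^4 + t^3 + t.
Roots in F_2: f(0) = 0 → root; f(1) = 0 → root.
Linear factors from roots: (t), (t + 1).
Complete factorization: f(t) = (t)·(t + 1)·(t^3 + t + 1).
Factor degrees with multiplicity: 1 + 1 + 3 = 5.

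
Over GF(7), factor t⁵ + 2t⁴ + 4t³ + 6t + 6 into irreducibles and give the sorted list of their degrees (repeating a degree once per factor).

Write f(t) = t⁵ + 2t⁴ + 4t³ + 6t + 6.
Complete factorization: f(t) = (t⁵ + 2t⁴ + 4t³ + 6t + 6).
Factor degrees with multiplicity: 5 = 5.

5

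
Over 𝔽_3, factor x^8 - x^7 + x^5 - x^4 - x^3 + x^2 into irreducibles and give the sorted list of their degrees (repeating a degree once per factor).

1, 1, 1, 2, 3

Write h(x) = x^8 - x^7 + x^5 - x^4 - x^3 + x^2.
Roots in 𝔽_3: h(0) = 0 → root; h(1) = 0 → root; h(2) = 2.
Linear factors from roots: (x), (x - 1).
Complete factorization: h(x) = (x - 1)·(x)^2·(x^2 - x - 1)·(x^3 + x^2 - x + 1).
Factor degrees with multiplicity: 1 + 1 + 1 + 2 + 3 = 8.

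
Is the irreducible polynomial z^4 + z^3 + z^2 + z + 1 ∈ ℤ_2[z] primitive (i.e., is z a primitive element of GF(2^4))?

Write f(z) = z^4 + z^3 + z^2 + z + 1.
|GF(2^4)^×| = 2^4 − 1 = 15. Prime factorization: 15 = 3·5.
f is primitive ⇔ z has order 15 in GF(2)[z]/(f), i.e. z^(15/q) ≠ 1 for each prime q | 15.
z^(5) mod f = 1
z^(3) mod f = z^3.
Since z^(5) = 1, the order of z divides 5 < 15; not primitive.

No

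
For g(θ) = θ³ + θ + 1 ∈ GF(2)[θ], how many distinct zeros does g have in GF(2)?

0

Evaluate at each of the 2 elements of GF(2):
g(0) = 1; g(1) = 1.
No element is a root.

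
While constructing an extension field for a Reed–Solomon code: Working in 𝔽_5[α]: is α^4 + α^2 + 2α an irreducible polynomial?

Write f(α) = α^4 + α^2 + 2α.
Check for roots in 𝔽_5: f(0) = 0 → root; f(1) = 4; f(2) = 4; f(3) = 1; f(4) = 0 → root.
f(0) = 0, so (α) divides f(α); f is reducible.

No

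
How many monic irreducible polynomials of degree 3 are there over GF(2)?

x^(2^3) − x is the product of all monic irreducibles of degree dividing 3; Möbius inversion gives N = (1/3) Σ μ(3/d)·2^d.
Divisors of 3: 1, 3; μ(3/d) for each: -1, 1.
Σ = − 2^1 + 2^3 = 6.
N = 6/3 = 2.

2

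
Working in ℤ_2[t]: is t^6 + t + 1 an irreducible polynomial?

Yes

Write P(t) = t^6 + t + 1.
Check for roots in ℤ_2: P(0) = 1; P(1) = 1.
No roots, so no linear factors.
Monic irreducibles of degree 2 over GF(2): t^2 + t + 1.
None of them divide P (all give nonzero remainder).
Monic irreducibles of degree 3 over GF(2): t^3 + t + 1, t^3 + t^2 + 1.
None of them divide P (all give nonzero remainder).
No irreducible factor of degree ≤ 3 exists, so P is irreducible over GF(2).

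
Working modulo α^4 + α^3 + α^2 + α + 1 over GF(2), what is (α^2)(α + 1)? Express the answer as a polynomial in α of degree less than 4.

α^3 + α^2

Multiply in GF(2)[α]: (α^2)·(α + 1) = α^3 + α^2.
Reduced: α^3 + α^2.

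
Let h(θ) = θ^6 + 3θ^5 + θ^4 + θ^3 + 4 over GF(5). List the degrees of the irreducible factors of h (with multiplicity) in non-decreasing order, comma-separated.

Roots in GF(5): h(0) = 4; h(1) = 0 → root; h(2) = 3; h(3) = 0 → root; h(4) = 2.
Linear factors from roots: (θ + 4), (θ + 2).
Complete factorization: h(θ) = (θ + 2)·(θ + 4)·(θ^2 + 2)·(θ^2 + 2θ + 4).
Factor degrees with multiplicity: 1 + 1 + 2 + 2 = 6.

1, 1, 2, 2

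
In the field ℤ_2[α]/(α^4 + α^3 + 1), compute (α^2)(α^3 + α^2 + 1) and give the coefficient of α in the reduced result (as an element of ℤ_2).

Multiply in ℤ_2[α]: (α^2)·(α^3 + α^2 + 1) = α^5 + α^4 + α^2.
Reduce using α^4 ≡ α^3 + 1 (mod α^4 + α^3 + 1).
Reduced: α^2 + α.

1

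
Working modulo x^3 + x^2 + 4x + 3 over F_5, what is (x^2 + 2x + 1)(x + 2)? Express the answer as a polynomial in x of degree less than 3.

3x^2 + x + 4

Multiply in F_5[x]: (x^2 + 2x + 1)·(x + 2) = x^3 + 4x^2 + 2.
Reduce using x^3 ≡ 4x^2 + x + 2 (mod x^3 + x^2 + 4x + 3).
Reduced: 3x^2 + x + 4.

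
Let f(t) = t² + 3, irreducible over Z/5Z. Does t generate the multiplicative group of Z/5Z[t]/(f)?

|GF(5^2)^×| = 5^2 − 1 = 24. Prime factorization: 24 = 2^3·3.
f is primitive ⇔ t has order 24 in GF(5)[t]/(f), i.e. t^(24/q) ≠ 1 for each prime q | 24.
t^(12) mod f = 4.
t^(8) mod f = 1
Since t^(8) = 1, the order of t divides 8 < 24; not primitive.

No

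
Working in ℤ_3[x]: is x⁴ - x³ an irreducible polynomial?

Write m(x) = x⁴ - x³.
Check for roots in ℤ_3: m(0) = 0 → root; m(1) = 0 → root; m(2) = 2.
m(0) = 0, so (x) divides m(x); m is reducible.

No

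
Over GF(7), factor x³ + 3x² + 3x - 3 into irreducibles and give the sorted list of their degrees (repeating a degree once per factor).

Write f(x) = x³ + 3x² + 3x - 3.
Complete factorization: f(x) = (x³ + 3x² + 3x - 3).
Factor degrees with multiplicity: 3 = 3.

3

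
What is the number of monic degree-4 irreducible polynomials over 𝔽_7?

Gauss's count: N_{7}(4) = (1/4) Σ_{d|4} μ(4/d)·7^d.
Divisors of 4: 1, 2, 4; μ(4/d) for each: 0, -1, 1.
Σ = − 7^2 + 7^4 = 2352.
N = 2352/4 = 588.

588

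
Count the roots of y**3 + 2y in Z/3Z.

3

Write f(y) = y**3 + 2y.
Evaluate at each of the 3 elements of Z/3Z:
f(0) = 0 → root; f(1) = 0 → root; f(2) = 0 → root.
Roots: {0, 1, 2}.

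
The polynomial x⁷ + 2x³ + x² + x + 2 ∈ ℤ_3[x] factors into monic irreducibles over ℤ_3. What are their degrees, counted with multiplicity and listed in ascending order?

7

Write h(x) = x⁷ + 2x³ + x² + x + 2.
Roots in ℤ_3: h(0) = 2; h(1) = 1; h(2) = 2.
Complete factorization: h(x) = (x⁷ + 2x³ + x² + x + 2).
Factor degrees with multiplicity: 7 = 7.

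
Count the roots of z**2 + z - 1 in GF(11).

Write g(z) = z**2 + z - 1.
Evaluate at each of the 11 elements of GF(11):
g(0) = 10; g(1) = 1; g(2) = 5; g(3) = 0 → root; g(4) = 8; g(5) = 7; g(6) = 8; g(7) = 0 → root; g(8) = 5; g(9) = 1; g(10) = 10.
Roots: {3, 7}.

2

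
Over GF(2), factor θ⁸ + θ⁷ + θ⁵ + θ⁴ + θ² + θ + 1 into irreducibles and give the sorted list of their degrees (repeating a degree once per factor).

2, 3, 3

Write g(θ) = θ⁸ + θ⁷ + θ⁵ + θ⁴ + θ² + θ + 1.
Roots in GF(2): g(0) = 1; g(1) = 1.
Complete factorization: g(θ) = (θ² + θ + 1)·(θ³ + θ² + 1)^2.
Factor degrees with multiplicity: 2 + 3 + 3 = 8.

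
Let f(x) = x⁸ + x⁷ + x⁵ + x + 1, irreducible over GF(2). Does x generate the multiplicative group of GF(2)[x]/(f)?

|GF(2^8)^×| = 2^8 − 1 = 255. Prime factorization: 255 = 3·5·17.
f is primitive ⇔ x has order 255 in GF(2)[x]/(f), i.e. x^(255/q) ≠ 1 for each prime q | 255.
x^(85) mod f = 1
x^(51) mod f = x⁶ + x⁴ + x³ + x.
x^(15) mod f = x⁵ + x⁴ + x³.
Since x^(85) = 1, the order of x divides 85 < 255; not primitive.

No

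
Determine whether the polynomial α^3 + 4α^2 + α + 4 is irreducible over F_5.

Write m(α) = α^3 + 4α^2 + α + 4.
Check for roots in F_5: m(0) = 4; m(1) = 0 → root; m(2) = 0 → root; m(3) = 0 → root; m(4) = 1.
m(1) = 0, so (α − 1) divides m(α); m is reducible.

No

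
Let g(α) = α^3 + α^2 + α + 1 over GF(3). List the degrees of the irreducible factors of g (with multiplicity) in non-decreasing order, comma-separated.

1, 2

Roots in GF(3): g(0) = 1; g(1) = 1; g(2) = 0 → root.
Linear factors from roots: (α + 1).
Complete factorization: g(α) = (α + 1)·(α^2 + 1).
Factor degrees with multiplicity: 1 + 2 = 3.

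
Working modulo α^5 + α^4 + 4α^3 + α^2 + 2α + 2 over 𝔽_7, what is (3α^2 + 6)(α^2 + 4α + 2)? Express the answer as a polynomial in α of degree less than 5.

Multiply in 𝔽_7[α]: (3α^2 + 6)·(α^2 + 4α + 2) = 3α^4 + 5α^3 + 5α^2 + 3α + 5.
Reduced: 3α^4 + 5α^3 + 5α^2 + 3α + 5.

3α^4 + 5α^3 + 5α^2 + 3α + 5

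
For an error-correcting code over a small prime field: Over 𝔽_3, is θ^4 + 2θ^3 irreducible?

No

Write P(θ) = θ^4 + 2θ^3.
Check for roots in 𝔽_3: P(0) = 0 → root; P(1) = 0 → root; P(2) = 2.
P(0) = 0, so (θ) divides P(θ); P is reducible.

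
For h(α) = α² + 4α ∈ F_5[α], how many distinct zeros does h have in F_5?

2

Evaluate at each of the 5 elements of F_5:
h(0) = 0 → root; h(1) = 0 → root; h(2) = 2; h(3) = 1; h(4) = 2.
Roots: {0, 1}.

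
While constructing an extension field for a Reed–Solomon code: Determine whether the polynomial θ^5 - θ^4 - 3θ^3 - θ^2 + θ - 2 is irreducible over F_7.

Yes

Write f(θ) = θ^5 - θ^4 - 3θ^3 - θ^2 + θ - 2.
Check for roots in F_7: f(0) = 5; f(1) = 2; f(2) = 2; f(3) = 3; f(4) = 2; f(5) = 3; f(6) = 4.
No roots, so no linear factors.
Degree-2 irreducible divisors: test the 21 monic irreducibles of degree 2 over GF(7).
None of them divide f (all give nonzero remainder).
No irreducible factor of degree ≤ 2 exists, so f is irreducible over GF(7).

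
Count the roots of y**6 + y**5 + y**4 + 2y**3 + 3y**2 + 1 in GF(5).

1

Write P(y) = y**6 + y**5 + y**4 + 2y**3 + 3y**2 + 1.
Evaluate at each of the 5 elements of GF(5):
P(0) = 1; P(1) = 4; P(2) = 1; P(3) = 0 → root; P(4) = 3.
Roots: {3}.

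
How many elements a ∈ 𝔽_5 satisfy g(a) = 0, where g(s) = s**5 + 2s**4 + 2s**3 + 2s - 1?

0

Evaluate at each of the 5 elements of 𝔽_5:
g(0) = 4; g(1) = 1; g(2) = 3; g(3) = 4; g(4) = 1.
No element is a root.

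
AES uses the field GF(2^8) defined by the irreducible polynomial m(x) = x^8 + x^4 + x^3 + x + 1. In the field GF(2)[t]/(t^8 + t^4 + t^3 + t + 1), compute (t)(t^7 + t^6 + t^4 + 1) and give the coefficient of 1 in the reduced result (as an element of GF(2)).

1

Multiply in GF(2)[t]: (t)·(t^7 + t^6 + t^4 + 1) = t^8 + t^7 + t^5 + t.
Reduce using t^8 ≡ t^4 + t^3 + t + 1 (mod t^8 + t^4 + t^3 + t + 1).
Reduced: t^7 + t^5 + t^4 + t^3 + 1.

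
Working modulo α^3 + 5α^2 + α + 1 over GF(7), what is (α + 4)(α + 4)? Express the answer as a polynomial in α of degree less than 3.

α^2 + α + 2

Multiply in GF(7)[α]: (α + 4)·(α + 4) = α^2 + α + 2.
Reduced: α^2 + α + 2.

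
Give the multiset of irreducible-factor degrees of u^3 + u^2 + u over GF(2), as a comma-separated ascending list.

Write g(u) = u^3 + u^2 + u.
Roots in GF(2): g(0) = 0 → root; g(1) = 1.
Linear factors from roots: (u).
Complete factorization: g(u) = (u)·(u^2 + u + 1).
Factor degrees with multiplicity: 1 + 2 = 3.

1, 2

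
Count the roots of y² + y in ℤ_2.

Write P(y) = y² + y.
Evaluate at each of the 2 elements of ℤ_2:
P(0) = 0 → root; P(1) = 0 → root.
Roots: {0, 1}.

2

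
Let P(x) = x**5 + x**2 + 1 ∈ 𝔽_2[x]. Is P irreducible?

Check for roots in 𝔽_2: P(0) = 1; P(1) = 1.
No roots, so no linear factors.
Monic irreducibles of degree 2 over GF(2): x**2 + x + 1.
None of them divide P (all give nonzero remainder).
No irreducible factor of degree ≤ 2 exists, so P is irreducible over GF(2).

Yes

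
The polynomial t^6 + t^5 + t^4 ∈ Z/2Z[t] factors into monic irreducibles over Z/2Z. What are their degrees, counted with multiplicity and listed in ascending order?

1, 1, 1, 1, 2

Write g(t) = t^6 + t^5 + t^4.
Roots in Z/2Z: g(0) = 0 → root; g(1) = 1.
Linear factors from roots: (t).
Complete factorization: g(t) = (t)^4·(t^2 + t + 1).
Factor degrees with multiplicity: 1 + 1 + 1 + 1 + 2 = 6.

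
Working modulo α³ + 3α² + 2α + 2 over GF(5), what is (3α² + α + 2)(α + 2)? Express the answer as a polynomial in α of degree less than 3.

3α^2 + 3α + 3

Multiply in GF(5)[α]: (3α² + α + 2)·(α + 2) = 3α³ + 2α² + 4α + 4.
Reduce using α³ ≡ 2α² + 3α + 3 (mod α³ + 3α² + 2α + 2).
Reduced: 3α² + 3α + 3.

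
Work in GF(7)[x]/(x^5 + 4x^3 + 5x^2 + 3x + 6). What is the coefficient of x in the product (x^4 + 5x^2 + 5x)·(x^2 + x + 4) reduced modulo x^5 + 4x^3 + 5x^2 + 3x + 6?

Multiply in GF(7)[x]: (x^4 + 5x^2 + 5x)·(x^2 + x + 4) = x^6 + x^5 + 2x^4 + 3x^3 + 4x^2 + 6x.
Reduce using x^5 ≡ 3x^3 + 2x^2 + 4x + 1 (mod x^5 + 4x^3 + 5x^2 + 3x + 6).
Reduced: 5x^4 + x^3 + 3x^2 + 4x + 1.

4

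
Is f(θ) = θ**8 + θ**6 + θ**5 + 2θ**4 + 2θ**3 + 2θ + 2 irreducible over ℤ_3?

Yes

Check for roots in ℤ_3: f(0) = 2; f(1) = 2; f(2) = 1.
No roots, so no linear factors.
Monic irreducibles of degree 2 over GF(3): θ**2 + 1, θ**2 + θ + 2, θ**2 + 2θ + 2.
None of them divide f (all give nonzero remainder).
Degree-3 irreducible divisors: test the 8 monic irreducibles of degree 3 over GF(3).
None of them divide f (all give nonzero remainder).
Degree-4 irreducible divisors: test the 18 monic irreducibles of degree 4 over GF(3).
None of them divide f (all give nonzero remainder).
No irreducible factor of degree ≤ 4 exists, so f is irreducible over GF(3).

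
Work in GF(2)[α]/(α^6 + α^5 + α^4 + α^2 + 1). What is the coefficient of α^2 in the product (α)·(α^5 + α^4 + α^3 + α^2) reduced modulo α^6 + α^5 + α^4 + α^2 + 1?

1

Multiply in GF(2)[α]: (α)·(α^5 + α^4 + α^3 + α^2) = α^6 + α^5 + α^4 + α^3.
Reduce using α^6 ≡ α^5 + α^4 + α^2 + 1 (mod α^6 + α^5 + α^4 + α^2 + 1).
Reduced: α^3 + α^2 + 1.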